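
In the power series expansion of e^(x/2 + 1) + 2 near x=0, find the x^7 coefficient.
Expand to order 7: e^(x/2 + 1) + 2 = e·x^7/645120 + e·x^6/46080 + e·x^5/3840 + e·x^4/384 + e·x^3/48 + e·x^2/8 + e·x/2 + 2 + e + O(x^8).
The coefficient of x^7 is e/645120.

Final answer: e/645120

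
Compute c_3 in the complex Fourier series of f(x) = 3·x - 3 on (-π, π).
Compute the real Fourier coefficients first: a_3 = 0, b_3 = 2.
Then c_3 = (a_3 − i·b_3)/2 = -i.

Final answer: -i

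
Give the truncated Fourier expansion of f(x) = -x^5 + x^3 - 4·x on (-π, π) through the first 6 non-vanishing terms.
(-260 - 2·π^4 + 42·π^2)·sin(x) + (-6·π^2 + 13 + π^4)·sin(2·x) + (-2·π^4/3 - 332/81 + 58·π^2/27)·sin(3·x) + (-9·π^2/8 + 155/64 + π^4/2)·sin(4·x) + (-2·π^4/5 - 1108/625 + 18·π^2/25)·sin(5·x) + (-14·π^2/27 + 115/81 + π^4/3)·sin(6·x)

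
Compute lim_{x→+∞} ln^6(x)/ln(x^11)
This is an ∞/∞ indeterminate form as x → +∞.
Write ln(x^11) = 11·ln(x), reducing the quotient to ln^5(x)/11 → ∞.
Limit = ∞.

Final answer: ∞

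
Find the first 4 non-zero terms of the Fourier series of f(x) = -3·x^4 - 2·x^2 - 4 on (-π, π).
(-136 + 24·π^2)·cos(x) + (7 - 6·π^2)·cos(2·x) + (-8/9 + 8·π^2/3)·cos(3·x) - 3·π^4/5 - 2·π^2/3 - 4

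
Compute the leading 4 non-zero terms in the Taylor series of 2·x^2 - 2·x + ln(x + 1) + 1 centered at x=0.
x^3/3 + 3·x^2/2 - x + 1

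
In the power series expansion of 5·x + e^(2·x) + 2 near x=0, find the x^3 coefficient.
Expand to order 3: 5·x + e^(2·x) + 2 = 4·x^3/3 + 2·x^2 + 7·x + 3 + O(x^4).
The coefficient of x^3 is 4/3.

Final answer: 4/3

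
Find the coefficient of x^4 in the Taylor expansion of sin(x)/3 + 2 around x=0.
Expand to order 4: sin(x)/3 + 2 = -x^3/18 + x/3 + 2 + O(x^5).
The coefficient of x^4 is 0.

Final answer: 0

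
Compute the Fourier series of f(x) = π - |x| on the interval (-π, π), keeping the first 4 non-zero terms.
4·cos(x)/π + 4·cos(3·x)/(9·π) + 4·cos(5·x)/(25·π) + π/2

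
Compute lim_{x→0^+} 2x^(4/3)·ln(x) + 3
The product is a 0·∞ indeterminate form at x → 0⁺.
Rewrite the product as 2·ln(x) / x^(-4/3) and apply L'Hôpital, or use the standard hierarchy x^(-4/3) ≫ |ln x| as x → 0⁺.
The indeterminate product → 0, so the limit = 3.

Final answer: 3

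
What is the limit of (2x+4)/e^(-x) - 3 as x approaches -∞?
The quotient is an ∞/∞ indeterminate form as x → -∞.
Compare growth rates of the dominant terms (exponentials ≫ polynomials ≫ logarithms), or apply L'Hôpital's rule; the quotient → 0.
Adding the constant: 0 - 3 = -3. Limit = -3.

Final answer: -3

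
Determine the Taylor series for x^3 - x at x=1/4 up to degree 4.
-15/64 - 13·(x - 1/4)/16 + 3·(x - 1/4)^2/4 + (x - 1/4)^3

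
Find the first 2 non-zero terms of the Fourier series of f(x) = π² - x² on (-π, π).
4·cos(x) + 2·π^2/3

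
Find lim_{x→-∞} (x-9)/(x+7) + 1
Evaluate the dominant behaviour as x → -∞; each term tends to a finite value or vanishes.
Limit = 2.

Final answer: 2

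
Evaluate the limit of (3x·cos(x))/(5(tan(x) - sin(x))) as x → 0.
Both numerator and denominator → 0 as x → 0; this is a 0/0 indeterminate form.
Expand each to leading order near x = 0: numerator ~ 3·x, denominator ~ 5·x^3/2.
The limit of the ratio is ∞.

Final answer: ∞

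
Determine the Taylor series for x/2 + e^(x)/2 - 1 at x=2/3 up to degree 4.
-2/3 + e^(2/3)/2 + (1/2 + e^(2/3)/2)·(x - 2/3) + e^(2/3)·(x - 2/3)^2/4 + e^(2/3)·(x - 2/3)^3/12 + e^(2/3)·(x - 2/3)^4/48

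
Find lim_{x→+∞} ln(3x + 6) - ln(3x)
This is an ∞ − ∞ indeterminate form.
Combine the logarithms: ln(3x+6) − ln(3x) = ln((3x+6)/(3x)) = ln(1 + 6/(3x)) → ln(1) = 0.
Limit = 0.

Final answer: 0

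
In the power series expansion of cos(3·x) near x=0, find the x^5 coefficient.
Expand to order 5: cos(3·x) = 27·x^4/8 - 9·x^2/2 + 1 + O(x^6).
The coefficient of x^5 is 0.

Final answer: 0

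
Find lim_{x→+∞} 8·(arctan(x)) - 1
Evaluate the dominant behaviour as x → +∞; each term tends to a finite value or vanishes.
Limit = -1 + 4·π.

Final answer: -1 + 4·π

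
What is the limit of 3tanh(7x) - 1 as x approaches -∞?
Evaluate the dominant behaviour as x → -∞; each term tends to a finite value or vanishes.
Limit = -4.

Final answer: -4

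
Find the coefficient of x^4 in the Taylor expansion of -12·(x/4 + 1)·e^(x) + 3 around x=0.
Expand to order 4: -12·(x/4 + 1)·e^(x) + 3 = -x^4 - 7·x^3/2 - 9·x^2 - 15·x - 9 + O(x^5).
The coefficient of x^4 is -1.

Final answer: -1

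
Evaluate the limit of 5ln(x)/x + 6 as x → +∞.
The quotient is an ∞/∞ indeterminate form as x → +∞.
The polynomial denominator x dominates the logarithmic numerator (any positive power of x ≫ ln(x) as x → ∞), so the quotient → 0.
Adding the constant: 0 + 6 = 6. Limit = 6.

Final answer: 6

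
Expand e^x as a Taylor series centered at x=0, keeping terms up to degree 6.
x^6/720 + x^5/120 + x^4/24 + x^3/6 + x^2/2 + x + 1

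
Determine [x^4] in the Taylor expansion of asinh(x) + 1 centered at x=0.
Expand to order 4: asinh(x) + 1 = -x^3/6 + x + 1 + O(x^5).
The coefficient of x^4 is 0.

Final answer: 0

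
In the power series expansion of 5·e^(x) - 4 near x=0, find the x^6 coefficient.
Expand to order 6: 5·e^(x) - 4 = x^6/144 + x^5/24 + 5·x^4/24 + 5·x^3/6 + 5·x^2/2 + 5·x + 1 + O(x^7).
The coefficient of x^6 is 1/144.

Final answer: 1/144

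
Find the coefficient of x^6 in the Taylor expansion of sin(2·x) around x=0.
Expand to order 6: sin(2·x) = 4·x^5/15 - 4·x^3/3 + 2·x + O(x^7).
The coefficient of x^6 is 0.

Final answer: 0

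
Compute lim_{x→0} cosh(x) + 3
Direct substitution at x = 0 gives 4.

Final answer: 4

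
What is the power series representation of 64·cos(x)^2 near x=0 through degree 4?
64·x^4/3 - 64·x^2 + 64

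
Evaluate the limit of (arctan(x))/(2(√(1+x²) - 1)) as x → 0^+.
Both numerator and denominator → 0 as x → 0^+; this is a 0/0 indeterminate form.
Expand each to leading order near x = 0: numerator ~ x, denominator ~ x^2.
The limit of the ratio is ∞.

Final answer: ∞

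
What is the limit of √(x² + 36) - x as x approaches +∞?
This is an ∞ − ∞ indeterminate form.
Multiply and divide by the conjugate √(x²+36) + x; the x² terms cancel, leaving 36/(√(x²+36)+x) → 0.
Limit = 0.

Final answer: 0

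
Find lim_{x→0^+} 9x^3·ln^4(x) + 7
The product is a 0·∞ indeterminate form at x → 0⁺.
Rewrite the product as 9·ln^4(x) / x^(-3) and apply L'Hôpital, or use the standard hierarchy x^(-3) ≫ |ln x|^4 as x → 0⁺.
The indeterminate product → 0, so the limit = 7.

Final answer: 7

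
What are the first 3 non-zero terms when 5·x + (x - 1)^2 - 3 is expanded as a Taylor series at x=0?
x^2 + 3·x - 2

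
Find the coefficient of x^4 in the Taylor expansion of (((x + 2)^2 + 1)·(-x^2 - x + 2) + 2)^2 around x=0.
Expand to order 4: (((x + 2)^2 + 1)·(-x^2 - x + 2) + 2)^2 = -5·x^4 - 162·x^3 - 159·x^2 + 72·x + 144 + O(x^5).
The coefficient of x^4 is -5.

Final answer: -5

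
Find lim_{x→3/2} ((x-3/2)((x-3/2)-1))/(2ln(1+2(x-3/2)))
Both numerator and denominator → 0 as x → 3/2; this is a 0/0 indeterminate form.
Expand each to leading order near x = 3/2: numerator ~ -(x - 3/2), denominator ~ 4·(x - 3/2).
The limit of the ratio is -1/4.

Final answer: -1/4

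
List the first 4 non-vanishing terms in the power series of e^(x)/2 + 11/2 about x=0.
x^3/12 + x^2/4 + x/2 + 6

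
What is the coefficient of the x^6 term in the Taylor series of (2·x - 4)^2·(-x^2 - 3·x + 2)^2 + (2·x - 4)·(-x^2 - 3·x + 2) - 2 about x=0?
Expand to order 6: (2·x - 4)^2·(-x^2 - 3·x + 2)^2 + (2·x - 4)·(-x^2 - 3·x + 2) - 2 = 4·x^6 + 8·x^5 - 60·x^4 - 34·x^3 + 286·x^2 - 240·x + 54 + O(x^7).
The coefficient of x^6 is 4.

Final answer: 4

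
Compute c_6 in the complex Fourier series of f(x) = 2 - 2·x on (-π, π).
Compute the real Fourier coefficients first: a_6 = 0, b_6 = 2/3.
Then c_6 = (a_6 − i·b_6)/2 = -i/3.

Final answer: -i/3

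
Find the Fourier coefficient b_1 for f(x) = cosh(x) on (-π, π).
b_1 = (1/π) ∫_{-π}^{π} f(x)·sin(1x) dx.
Evaluate the integral (use parity and integration by parts as needed): b_1 = 0.

Final answer: 0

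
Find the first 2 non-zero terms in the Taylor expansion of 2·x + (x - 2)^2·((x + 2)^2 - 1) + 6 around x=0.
6·x + 18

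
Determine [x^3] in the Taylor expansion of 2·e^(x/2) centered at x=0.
Expand to order 3: 2·e^(x/2) = x^3/24 + x^2/4 + x + 2 + O(x^4).
The coefficient of x^3 is 1/24.

Final answer: 1/24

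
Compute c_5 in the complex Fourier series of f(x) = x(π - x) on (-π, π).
Compute the real Fourier coefficients first: a_5 = 4/25, b_5 = 2·π/5.
Then c_5 = (a_5 − i·b_5)/2 = 2/25 - i·π/5.

Final answer: 2/25 - i·π/5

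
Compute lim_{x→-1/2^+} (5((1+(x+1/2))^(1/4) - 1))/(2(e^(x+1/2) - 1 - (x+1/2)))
Both numerator and denominator → 0 as x → -1/2^+; this is a 0/0 indeterminate form.
Expand each to leading order near x = -1/2: numerator ~ 5·(x + 1/2)/4, denominator ~ (x + 1/2)^2.
The limit of the ratio is ∞.

Final answer: ∞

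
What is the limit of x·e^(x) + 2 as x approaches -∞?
The product is a 0·∞ indeterminate form at x → -∞.
Rewrite the product as x / e^(-x) (an ∞/∞ form) and apply L'Hôpital, or use the standard hierarchy e^(|x|) ≫ |x| as x → -∞.
The indeterminate product → 0, so the limit = 2.

Final answer: 2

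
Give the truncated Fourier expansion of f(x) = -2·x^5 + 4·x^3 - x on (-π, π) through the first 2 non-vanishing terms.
(-530 - 4·π^4 + 88·π^2)·sin(x) + (-14·π^2 + 22 + 2·π^4)·sin(2·x)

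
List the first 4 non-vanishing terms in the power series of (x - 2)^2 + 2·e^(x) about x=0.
x^3/3 + 2·x^2 - 2·x + 6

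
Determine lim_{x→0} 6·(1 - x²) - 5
Direct substitution at x = 0 gives 1.

Final answer: 1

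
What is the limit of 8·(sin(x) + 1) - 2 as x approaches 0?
Direct substitution at x = 0 gives 6.

Final answer: 6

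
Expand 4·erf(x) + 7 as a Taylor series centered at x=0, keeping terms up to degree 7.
-4·x^7/(21·√(π)) + 4·x^5/(5·√(π)) - 8·x^3/(3·√(π)) + 8·x/√(π) + 7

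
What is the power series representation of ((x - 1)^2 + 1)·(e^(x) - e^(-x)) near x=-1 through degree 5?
(5 - 5·e^(2))·e^(-1) + (1 + 9·e^(2))·e^(-1)·(x + 1) + (-15·e^(2) - 1)·e^(-1)·(x + 1)^2/2 + (-1 + 23·e^(2))·e^(-1)·(x + 1)^3/6 + (1 - 33·e^(2))·e^(-1)·(x + 1)^4/24 + (1 + 9·e^(2))·e^(-1)·(x + 1)^5/24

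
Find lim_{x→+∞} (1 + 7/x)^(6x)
As x → +∞: write (1 + 7/x)^(6x) = ((1 + 7/x)^x)^6 → (e^7)^6 = e^42.
Limit = e^(42).

Final answer: e^(42)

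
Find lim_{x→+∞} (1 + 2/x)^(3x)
As x → +∞: write (1 + 2/x)^(3x) = ((1 + 2/x)^x)^3 → (e^2)^3 = e^6.
Limit = e^(6).

Final answer: e^(6)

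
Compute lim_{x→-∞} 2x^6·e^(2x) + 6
The product is a 0·∞ indeterminate form at x → -∞.
Rewrite the product as 2x^6 / e^(-2x) (an ∞/∞ form) and apply L'Hôpital, or use the standard hierarchy e^(2|x|) ≫ |x^6| as x → -∞.
The indeterminate product → 0, so the limit = 6.

Final answer: 6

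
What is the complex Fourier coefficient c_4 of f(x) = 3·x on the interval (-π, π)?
Compute the real Fourier coefficients first: a_4 = 0, b_4 = -3/2.
Then c_4 = (a_4 − i·b_4)/2 = 3·i/4.

Final answer: 3·i/4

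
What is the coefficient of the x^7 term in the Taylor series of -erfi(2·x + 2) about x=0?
Expand to order 7: -erfi(2·x + 2) = -236416·x^7·e^(4)/(315·√(π)) - 6784·x^6·e^(4)/(15·√(π)) - 736·x^5·e^(4)/(3·√(π)) - 352·x^4·e^(4)/(3·√(π)) - 48·x^3·e^(4)/√(π) - 16·x^2·e^(4)/√(π) - 4·x·e^(4)/√(π) - erfi(2) + O(x^8).
The coefficient of x^7 is -236416·e^(4)/(315·√(π)).

Final answer: -236416·e^(4)/(315·√(π))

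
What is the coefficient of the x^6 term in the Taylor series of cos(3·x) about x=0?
Expand to order 6: cos(3·x) = -81·x^6/80 + 27·x^4/8 - 9·x^2/2 + 1 + O(x^7).
The coefficient of x^6 is -81/80.

Final answer: -81/80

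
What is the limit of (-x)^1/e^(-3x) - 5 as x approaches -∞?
The quotient is an ∞/∞ indeterminate form as x → -∞.
Compare growth rates of the dominant terms (exponentials ≫ polynomials ≫ logarithms), or apply L'Hôpital's rule; the quotient → 0.
Adding the constant: 0 - 5 = -5. Limit = -5.

Final answer: -5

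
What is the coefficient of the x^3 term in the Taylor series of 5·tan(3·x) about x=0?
Expand to order 3: 5·tan(3·x) = 45·x^3 + 15·x + O(x^4).
The coefficient of x^3 is 45.

Final answer: 45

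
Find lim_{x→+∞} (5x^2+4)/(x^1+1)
This is an ∞/∞ indeterminate form as x → +∞.
Divide numerator and denominator by x^2 and let the lower-order terms vanish; the numerator's degree 2 exceeds the denominator's degree 1, so the quotient diverges.
Limit = ∞.

Final answer: ∞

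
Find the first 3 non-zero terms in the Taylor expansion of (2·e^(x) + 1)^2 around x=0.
10·x^2 + 12·x + 9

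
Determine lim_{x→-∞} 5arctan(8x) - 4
Evaluate the dominant behaviour as x → -∞; each term tends to a finite value or vanishes.
Limit = -5·π/2 - 4.

Final answer: -5·π/2 - 4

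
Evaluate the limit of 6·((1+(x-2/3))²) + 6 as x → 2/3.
Direct substitution at x = 2/3 gives 12.

Final answer: 12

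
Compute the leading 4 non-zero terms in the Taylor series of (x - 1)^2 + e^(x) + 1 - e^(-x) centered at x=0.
x^5/60 + x^3/3 + x^2 + 2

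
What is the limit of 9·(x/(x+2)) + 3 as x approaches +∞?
Evaluate the dominant behaviour as x → +∞; each term tends to a finite value or vanishes.
Limit = 12.

Final answer: 12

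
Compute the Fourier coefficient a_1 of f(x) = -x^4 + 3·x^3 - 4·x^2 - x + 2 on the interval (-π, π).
a_1 = (1/π) ∫_{-π}^{π} f(x)·cos(1x) dx.
Evaluate the integral (use parity and integration by parts as needed): a_1 = -32 + 8·π^2.

Final answer: -32 + 8·π^2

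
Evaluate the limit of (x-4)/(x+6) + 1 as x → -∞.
Evaluate the dominant behaviour as x → -∞; each term tends to a finite value or vanishes.
Limit = 2.

Final answer: 2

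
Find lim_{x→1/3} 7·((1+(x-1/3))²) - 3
Direct substitution at x = 1/3 gives 4.

Final answer: 4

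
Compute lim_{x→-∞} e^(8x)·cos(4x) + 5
Evaluate the dominant behaviour as x → -∞; each term tends to a finite value or vanishes.
Limit = 5.

Final answer: 5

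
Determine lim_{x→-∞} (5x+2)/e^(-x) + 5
The quotient is an ∞/∞ indeterminate form as x → -∞.
Compare growth rates of the dominant terms (exponentials ≫ polynomials ≫ logarithms), or apply L'Hôpital's rule; the quotient → 0.
Adding the constant: 0 + 5 = 5. Limit = 5.

Final answer: 5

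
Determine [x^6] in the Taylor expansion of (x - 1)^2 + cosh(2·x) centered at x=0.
Expand to order 6: (x - 1)^2 + cosh(2·x) = 4·x^6/45 + 2·x^4/3 + 3·x^2 - 2·x + 2 + O(x^7).
The coefficient of x^6 is 4/45.

Final answer: 4/45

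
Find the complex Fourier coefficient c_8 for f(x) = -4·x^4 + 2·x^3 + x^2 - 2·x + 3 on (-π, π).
Compute the real Fourier coefficients first: a_8 = 7/64 - π^2/2, b_8 = 35/64 - π^2/2.
Then c_8 = (a_8 − i·b_8)/2 = -π^2/4 + 7/128 - 35·i/128 + i·π^2/4.

Final answer: -π^2/4 + 7/128 - 35·i/128 + i·π^2/4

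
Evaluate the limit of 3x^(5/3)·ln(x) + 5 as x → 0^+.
The product is a 0·∞ indeterminate form at x → 0⁺.
Rewrite the product as 3·ln(x) / x^(-5/3) and apply L'Hôpital, or use the standard hierarchy x^(-5/3) ≫ |ln x| as x → 0⁺.
The indeterminate product → 0, so the limit = 5.

Final answer: 5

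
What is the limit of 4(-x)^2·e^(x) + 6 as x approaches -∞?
The product is a 0·∞ indeterminate form at x → -∞.
Rewrite the product as 4(-x)^2 / e^(-x) (an ∞/∞ form) and apply L'Hôpital, or use the standard hierarchy e^(|x|) ≫ |(-x)^2| as x → -∞.
The indeterminate product → 0, so the limit = 6.

Final answer: 6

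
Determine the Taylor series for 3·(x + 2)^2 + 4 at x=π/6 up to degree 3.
π^2/12 + 2·π + 16 + (π + 12)·(x - π/6) + 3·(x - π/6)^2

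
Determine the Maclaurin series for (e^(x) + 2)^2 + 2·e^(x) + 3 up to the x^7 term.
67·x^7/2520 + 7·x^6/72 + 19·x^5/60 + 11·x^4/12 + 7·x^3/3 + 5·x^2 + 8·x + 14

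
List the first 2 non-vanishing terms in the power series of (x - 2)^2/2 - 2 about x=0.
x^2/2 - 2·x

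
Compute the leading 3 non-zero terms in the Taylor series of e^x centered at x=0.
x^2/2 + x + 1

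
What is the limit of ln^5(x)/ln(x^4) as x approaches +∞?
This is an ∞/∞ indeterminate form as x → +∞.
Write ln(x^4) = 4·ln(x), reducing the quotient to ln^4(x)/4 → ∞.
Limit = ∞.

Final answer: ∞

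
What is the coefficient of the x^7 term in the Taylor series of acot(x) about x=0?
Expand to order 7: acot(x) = x^7/7 - x^5/5 + x^3/3 - x + π/2 + O(x^8).
The coefficient of x^7 is 1/7.

Final answer: 1/7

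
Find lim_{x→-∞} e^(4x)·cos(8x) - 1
Evaluate the dominant behaviour as x → -∞; each term tends to a finite value or vanishes.
Limit = -1.

Final answer: -1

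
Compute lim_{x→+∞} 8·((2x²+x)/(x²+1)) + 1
Evaluate the dominant behaviour as x → +∞; each term tends to a finite value or vanishes.
Limit = 17.

Final answer: 17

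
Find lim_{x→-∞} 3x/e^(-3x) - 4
The quotient is an ∞/∞ indeterminate form as x → -∞.
Compare growth rates of the dominant terms (exponentials ≫ polynomials ≫ logarithms), or apply L'Hôpital's rule; the quotient → 0.
Adding the constant: 0 - 4 = -4. Limit = -4.

Final answer: -4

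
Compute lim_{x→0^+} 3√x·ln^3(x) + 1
The product is a 0·∞ indeterminate form at x → 0⁺.
Rewrite the product as 3·ln^3(x) / x^(-1/2) and apply L'Hôpital, or use the standard hierarchy x^(-1/2) ≫ |ln x|^3 as x → 0⁺.
The indeterminate product → 0, so the limit = 1.

Final answer: 1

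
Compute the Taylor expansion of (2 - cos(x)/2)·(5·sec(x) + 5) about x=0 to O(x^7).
245·x^6/288 + 95·x^4/48 + 25·x^2/4 + 15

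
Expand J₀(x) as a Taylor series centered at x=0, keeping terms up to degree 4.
x^4/64 - x^2/4 + 1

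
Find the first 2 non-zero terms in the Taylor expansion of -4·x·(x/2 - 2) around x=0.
-2·x^2 + 8·x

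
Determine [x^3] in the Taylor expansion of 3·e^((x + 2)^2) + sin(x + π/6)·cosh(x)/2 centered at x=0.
Expand to order 3: 3·e^((x + 2)^2) + sin(x + π/6)·cosh(x)/2 = x^3·(√(3)/12 + 44·e^(4)) + 27·x^2·e^(4) + x·(√(3)/4 + 12·e^(4)) + 1/4 + 3·e^(4) + O(x^4).
The coefficient of x^3 is √(3)/12 + 44·e^(4).

Final answer: √(3)/12 + 44·e^(4)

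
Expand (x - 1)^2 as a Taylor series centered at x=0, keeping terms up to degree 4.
x^2 - 2·x + 1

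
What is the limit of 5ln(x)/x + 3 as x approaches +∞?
The quotient is an ∞/∞ indeterminate form as x → +∞.
The polynomial denominator x dominates the logarithmic numerator (any positive power of x ≫ ln(x) as x → ∞), so the quotient → 0.
Adding the constant: 0 + 3 = 3. Limit = 3.

Final answer: 3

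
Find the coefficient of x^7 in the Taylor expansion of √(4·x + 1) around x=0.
Expand to order 7: √(4·x + 1) = 264·x^7 - 84·x^6 + 28·x^5 - 10·x^4 + 4·x^3 - 2·x^2 + 2·x + 1 + O(x^8).
The coefficient of x^7 is 264.

Final answer: 264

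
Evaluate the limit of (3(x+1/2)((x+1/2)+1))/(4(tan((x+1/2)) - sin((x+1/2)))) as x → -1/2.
Both numerator and denominator → 0 as x → -1/2; this is a 0/0 indeterminate form.
Expand each to leading order near x = -1/2: numerator ~ 3·(x + 1/2), denominator ~ 2·(x + 1/2)^3.
The limit of the ratio is ∞.

Final answer: ∞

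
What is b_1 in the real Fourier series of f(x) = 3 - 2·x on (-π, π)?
b_1 = (1/π) ∫_{-π}^{π} f(x)·sin(1x) dx.
Evaluate the integral (use parity and integration by parts as needed): b_1 = -4.

Final answer: -4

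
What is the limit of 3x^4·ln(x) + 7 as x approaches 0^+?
The product is a 0·∞ indeterminate form at x → 0⁺.
Rewrite the product as 3·ln(x) / x^(-4) and apply L'Hôpital, or use the standard hierarchy x^(-4) ≫ |ln x| as x → 0⁺.
The indeterminate product → 0, so the limit = 7.

Final answer: 7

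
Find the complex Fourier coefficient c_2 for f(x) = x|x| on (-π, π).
Compute the real Fourier coefficients first: a_2 = 0, b_2 = -π.
Then c_2 = (a_2 − i·b_2)/2 = i·π/2.

Final answer: i·π/2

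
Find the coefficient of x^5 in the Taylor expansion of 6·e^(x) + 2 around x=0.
Expand to order 5: 6·e^(x) + 2 = x^5/20 + x^4/4 + x^3 + 3·x^2 + 6·x + 8 + O(x^6).
The coefficient of x^5 is 1/20.

Final answer: 1/20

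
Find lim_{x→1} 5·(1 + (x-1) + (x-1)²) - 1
Direct substitution at x = 1 gives 4.

Final answer: 4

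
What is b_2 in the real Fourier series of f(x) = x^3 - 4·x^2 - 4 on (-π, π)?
b_2 = (1/π) ∫_{-π}^{π} f(x)·sin(2x) dx.
Evaluate the integral (use parity and integration by parts as needed): b_2 = 3/2 - π^2.

Final answer: 3/2 - π^2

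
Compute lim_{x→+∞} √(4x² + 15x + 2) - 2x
As x → +∞: multiply by the conjugate to get (15x+2)/(√(4x²+15x+2)+2x); the denominator ~ 4x, so the limit is 15/4.
Limit = 15/4.

Final answer: 15/4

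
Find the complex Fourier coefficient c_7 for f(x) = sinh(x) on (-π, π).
Compute the real Fourier coefficients first: a_7 = 0, b_7 = 7·sinh(π)/(25·π).
Then c_7 = (a_7 − i·b_7)/2 = -7·i·sinh(π)/(50·π).

Final answer: -7·i·sinh(π)/(50·π)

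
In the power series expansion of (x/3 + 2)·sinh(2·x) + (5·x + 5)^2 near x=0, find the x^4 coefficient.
Expand to order 4: (x/3 + 2)·sinh(2·x) + (5·x + 5)^2 = 4·x^4/9 + 8·x^3/3 + 77·x^2/3 + 54·x + 25 + O(x^5).
The coefficient of x^4 is 4/9.

Final answer: 4/9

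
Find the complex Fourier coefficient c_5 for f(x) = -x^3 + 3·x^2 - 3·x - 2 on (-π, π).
Compute the real Fourier coefficients first: a_5 = -12/25, b_5 = -2·π^2/5 - 138/125.
Then c_5 = (a_5 − i·b_5)/2 = -6/25 + 69·i/125 + i·π^2/5.

Final answer: -6/25 + 69·i/125 + i·π^2/5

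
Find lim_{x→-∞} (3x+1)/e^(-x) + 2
The quotient is an ∞/∞ indeterminate form as x → -∞.
Compare growth rates of the dominant terms (exponentials ≫ polynomials ≫ logarithms), or apply L'Hôpital's rule; the quotient → 0.
Adding the constant: 0 + 2 = 2. Limit = 2.

Final answer: 2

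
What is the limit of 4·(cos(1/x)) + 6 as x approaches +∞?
Evaluate the dominant behaviour as x → +∞; each term tends to a finite value or vanishes.
Limit = 10.

Final answer: 10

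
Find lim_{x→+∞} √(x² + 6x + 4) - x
This is an ∞ − ∞ indeterminate form.
Multiply and divide by the conjugate √(x²+6x + 4) + x; the x² terms cancel, leaving (6x + 4)/(√(x²+6x + 4)+x) → 6/2 = 3.
Limit = 3.

Final answer: 3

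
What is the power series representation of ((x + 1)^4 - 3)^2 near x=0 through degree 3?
32·x^3 - 8·x^2 - 16·x + 4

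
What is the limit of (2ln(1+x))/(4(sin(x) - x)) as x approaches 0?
Both numerator and denominator → 0 as x → 0; this is a 0/0 indeterminate form.
Expand each to leading order near x = 0: numerator ~ 2·x, denominator ~ -2·x^3/3.
The limit of the ratio is -∞.

Final answer: -∞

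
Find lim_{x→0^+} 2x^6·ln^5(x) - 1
The product is a 0·∞ indeterminate form at x → 0⁺.
Rewrite the product as 2·ln^5(x) / x^(-6) and apply L'Hôpital, or use the standard hierarchy x^(-6) ≫ |ln x|^5 as x → 0⁺.
The indeterminate product → 0, so the limit = -1.

Final answer: -1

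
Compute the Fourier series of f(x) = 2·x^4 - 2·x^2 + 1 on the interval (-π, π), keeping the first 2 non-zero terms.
(104 - 16·π^2)·cos(x) - 2·π^2/3 + 1 + 2·π^4/5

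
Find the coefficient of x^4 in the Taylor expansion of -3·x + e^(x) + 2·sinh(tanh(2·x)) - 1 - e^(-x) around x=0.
Expand to order 4: -3·x + e^(x) + 2·sinh(tanh(2·x)) - 1 - e^(-x) = -7·x^3/3 + 3·x - 1 + O(x^5).
The coefficient of x^4 is 0.

Final answer: 0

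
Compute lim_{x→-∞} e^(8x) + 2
Evaluate the dominant behaviour as x → -∞; each term tends to a finite value or vanishes.
Limit = 2.

Final answer: 2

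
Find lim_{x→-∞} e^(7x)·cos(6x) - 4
Evaluate the dominant behaviour as x → -∞; each term tends to a finite value or vanishes.
Limit = -4.

Final answer: -4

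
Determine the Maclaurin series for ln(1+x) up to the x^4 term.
-x^4/4 + x^3/3 - x^2/2 + x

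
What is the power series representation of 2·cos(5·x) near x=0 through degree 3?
2 - 25·x^2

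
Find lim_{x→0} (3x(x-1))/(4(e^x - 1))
Both numerator and denominator → 0 as x → 0; this is a 0/0 indeterminate form.
Expand each to leading order near x = 0: numerator ~ -3·x, denominator ~ 4·x.
The limit of the ratio is -3/4.

Final answer: -3/4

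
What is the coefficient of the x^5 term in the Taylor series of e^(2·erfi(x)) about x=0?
Expand to order 5: e^(2·erfi(x)) = x^5·(2/(5·√(π)) + 128/(15·π^(5/2)) + 32/(3·π^(3/2))) + x^4·(32/(3·π^2) + 16/(3·π)) + x^3·(4/(3·√(π)) + 32/(3·π^(3/2))) + 8·x^2/π + 4·x/√(π) + 1 + O(x^6).
The coefficient of x^5 is 2/(5·√(π)) + 128/(15·π^(5/2)) + 32/(3·π^(3/2)).

Final answer: 2/(5·√(π)) + 128/(15·π^(5/2)) + 32/(3·π^(3/2))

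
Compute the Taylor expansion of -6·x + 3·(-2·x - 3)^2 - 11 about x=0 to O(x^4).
12·x^2 + 30·x + 16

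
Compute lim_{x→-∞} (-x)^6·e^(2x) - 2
The product is a 0·∞ indeterminate form at x → -∞.
Rewrite the product as (-x)^6 / e^(-2x) (an ∞/∞ form) and apply L'Hôpital, or use the standard hierarchy e^(2|x|) ≫ |(-x)^6| as x → -∞.
The indeterminate product → 0, so the limit = -2.

Final answer: -2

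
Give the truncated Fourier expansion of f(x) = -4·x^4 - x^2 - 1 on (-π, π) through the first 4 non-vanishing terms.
(-188 + 32·π^2)·cos(x) + (11 - 8·π^2)·cos(2·x) + (-52/27 + 32·π^2/9)·cos(3·x) - 4·π^4/5 - π^2/3 - 1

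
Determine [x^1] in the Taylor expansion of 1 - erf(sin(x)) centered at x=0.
Expand to order 1: 1 - erf(sin(x)) = -2·x/√(π) + 1 + O(x^2).
The coefficient of x^1 is -2/√(π).

Final answer: -2/√(π)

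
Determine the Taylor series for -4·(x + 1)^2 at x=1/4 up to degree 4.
-25/4 - 10·(x - 1/4) - 4·(x - 1/4)^2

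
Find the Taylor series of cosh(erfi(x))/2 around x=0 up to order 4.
x^4·(1/(3·π^2) + 2/(3·π)) + x^2/π + 1/2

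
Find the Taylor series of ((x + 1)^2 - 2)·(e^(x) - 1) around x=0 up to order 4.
19·x^4/24 + 11·x^3/6 + 3·x^2/2 - x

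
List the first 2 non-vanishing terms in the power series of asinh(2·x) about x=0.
-4·x^3/3 + 2·x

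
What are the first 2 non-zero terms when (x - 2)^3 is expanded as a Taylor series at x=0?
12·x - 8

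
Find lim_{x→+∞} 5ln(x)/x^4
This is an ∞/∞ indeterminate form as x → +∞.
The polynomial denominator x^4 dominates the logarithmic numerator (any positive power of x ≫ ln(x) as x → ∞), so the quotient → 0.
Limit = 0.

Final answer: 0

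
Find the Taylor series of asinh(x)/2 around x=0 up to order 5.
3·x^5/80 - x^3/12 + x/2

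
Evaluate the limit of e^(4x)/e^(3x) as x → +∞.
This is an ∞/∞ indeterminate form as x → +∞.
Rewrite e^(4x)/e^(3x) = e^((4−3)x) = e^(x); the exponent coefficient is 1 > 0 so e^(x) → ∞.
Limit = ∞.

Final answer: ∞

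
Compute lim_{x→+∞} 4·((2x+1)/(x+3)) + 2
Evaluate the dominant behaviour as x → +∞; each term tends to a finite value or vanishes.
Limit = 10.

Final answer: 10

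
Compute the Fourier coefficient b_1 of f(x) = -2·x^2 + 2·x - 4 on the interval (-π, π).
b_1 = (1/π) ∫_{-π}^{π} f(x)·sin(1x) dx.
Evaluate the integral (use parity and integration by parts as needed): b_1 = 4.

Final answer: 4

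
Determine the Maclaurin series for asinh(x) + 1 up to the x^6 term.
3·x^5/40 - x^3/6 + x + 1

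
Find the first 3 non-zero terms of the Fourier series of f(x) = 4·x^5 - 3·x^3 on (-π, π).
(-166·π^2 + 8·π^4 + 996)·sin(x) + (-4·π^4 - 69/2 + 23·π^2)·sin(2·x) + (-214·π^2/27 + 428/81 + 8·π^4/3)·sin(3·x)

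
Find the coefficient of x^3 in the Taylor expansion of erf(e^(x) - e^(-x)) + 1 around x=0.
Expand to order 3: erf(e^(x) - e^(-x)) + 1 = -14·x^3/(3·√(π)) + 4·x/√(π) + 1 + O(x^4).
The coefficient of x^3 is -14/(3·√(π)).

Final answer: -14/(3·√(π))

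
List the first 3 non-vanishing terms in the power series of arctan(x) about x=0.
x^5/5 - x^3/3 + x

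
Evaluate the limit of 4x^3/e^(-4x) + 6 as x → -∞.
The quotient is an ∞/∞ indeterminate form as x → -∞.
Compare growth rates of the dominant terms (exponentials ≫ polynomials ≫ logarithms), or apply L'Hôpital's rule; the quotient → 0.
Adding the constant: 0 + 6 = 6. Limit = 6.

Final answer: 6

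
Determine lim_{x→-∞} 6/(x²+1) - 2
Evaluate the dominant behaviour as x → -∞; each term tends to a finite value or vanishes.
Limit = -2.

Final answer: -2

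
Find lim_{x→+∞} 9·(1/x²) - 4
Evaluate the dominant behaviour as x → +∞; each term tends to a finite value or vanishes.
Limit = -4.

Final answer: -4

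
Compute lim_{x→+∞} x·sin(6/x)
As x → +∞: let u = 6/x → 0⁺; then x·sin(6/x) = 6·sin(u)/u → 6·1 = 6.
Limit = 6.

Final answer: 6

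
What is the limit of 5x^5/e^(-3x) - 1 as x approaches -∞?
The quotient is an ∞/∞ indeterminate form as x → -∞.
Compare growth rates of the dominant terms (exponentials ≫ polynomials ≫ logarithms), or apply L'Hôpital's rule; the quotient → 0.
Adding the constant: 0 - 1 = -1. Limit = -1.

Final answer: -1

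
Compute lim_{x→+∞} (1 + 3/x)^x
As x → +∞: this is the defining limit (1 + 3/x)^x → e^3.
Limit = e^(3).

Final answer: e^(3)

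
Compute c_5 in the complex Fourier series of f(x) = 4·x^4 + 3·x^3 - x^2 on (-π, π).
Compute the real Fourier coefficients first: a_5 = 292/625 - 32·π^2/25, b_5 = -36/125 + 6·π^2/5.
Then c_5 = (a_5 − i·b_5)/2 = -16·π^2/25 + 146/625 - 3·i·π^2/5 + 18·i/125.

Final answer: -16·π^2/25 + 146/625 - 3·i·π^2/5 + 18·i/125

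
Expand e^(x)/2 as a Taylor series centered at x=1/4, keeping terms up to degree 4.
e^(1/4)/2 + e^(1/4)·(x - 1/4)/2 + e^(1/4)·(x - 1/4)^2/4 + e^(1/4)·(x - 1/4)^3/12 + e^(1/4)·(x - 1/4)^4/48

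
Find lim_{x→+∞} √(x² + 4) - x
This is an ∞ − ∞ indeterminate form.
Multiply and divide by the conjugate √(x²+4) + x; the x² terms cancel, leaving 4/(√(x²+4)+x) → 0.
Limit = 0.

Final answer: 0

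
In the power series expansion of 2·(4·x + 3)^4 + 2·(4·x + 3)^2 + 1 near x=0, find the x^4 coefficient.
Expand to order 4: 2·(4·x + 3)^4 + 2·(4·x + 3)^2 + 1 = 512·x^4 + 1536·x^3 + 1760·x^2 + 912·x + 181 + O(x^5).
The coefficient of x^4 is 512.

Final answer: 512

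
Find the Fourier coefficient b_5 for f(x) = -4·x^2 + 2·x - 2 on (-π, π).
b_5 = (1/π) ∫_{-π}^{π} f(x)·sin(5x) dx.
Evaluate the integral (use parity and integration by parts as needed): b_5 = 4/5.

Final answer: 4/5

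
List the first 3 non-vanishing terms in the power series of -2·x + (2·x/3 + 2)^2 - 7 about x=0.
4·x^2/9 + 2·x/3 - 3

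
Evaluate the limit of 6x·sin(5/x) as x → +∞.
As x → +∞: let u = 5/x → 0⁺; then 6·x·sin(5/x) = 6·5·sin(u)/u → 6·5·1 = 30.
Limit = 30.

Final answer: 30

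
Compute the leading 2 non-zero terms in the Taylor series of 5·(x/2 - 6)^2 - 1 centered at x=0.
179 - 30·x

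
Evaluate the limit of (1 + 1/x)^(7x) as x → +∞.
As x → +∞: write (1 + 1/x)^(7x) = ((1 + 1/x)^x)^7 → (e^1)^7 = e^7.
Limit = e^(7).

Final answer: e^(7)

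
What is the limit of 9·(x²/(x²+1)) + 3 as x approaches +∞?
Evaluate the dominant behaviour as x → +∞; each term tends to a finite value or vanishes.
Limit = 12.

Final answer: 12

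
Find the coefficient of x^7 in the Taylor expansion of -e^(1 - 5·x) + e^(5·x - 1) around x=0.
Expand to order 7: -e^(1 - 5·x) + e^(5·x - 1) = x^7·(15625·e^(-1)/1008 + 15625·e/1008) + x^6·(-3125·e/144 + 3125·e^(-1)/144) + x^5·(625·e^(-1)/24 + 625·e/24) + x^4·(-625·e/24 + 625·e^(-1)/24) + x^3·(125·e^(-1)/6 + 125·e/6) + x^2·(-25·e/2 + 25·e^(-1)/2) + x·(5·e^(-1) + 5·e) - e + e^(-1) + O(x^8).
The coefficient of x^7 is 15625·e^(-1)/1008 + 15625·e/1008.

Final answer: 15625·e^(-1)/1008 + 15625·e/1008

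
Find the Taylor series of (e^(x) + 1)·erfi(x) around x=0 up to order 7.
569·x^7/(2520·√(π)) + 59·x^6/(180·√(π)) + 49·x^5/(60·√(π)) + x^4/√(π) + 7·x^3/(3·√(π)) + 2·x^2/√(π) + 4·x/√(π)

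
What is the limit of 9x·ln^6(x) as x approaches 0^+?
This is a 0·∞ indeterminate form at x → 0⁺.
Rewrite the product as 9·ln^6(x) / x^(-1) and apply L'Hôpital, or use the standard hierarchy x^(-1) ≫ |ln x|^6 as x → 0⁺.
The indeterminate product → 0, so the limit = 0.

Final answer: 0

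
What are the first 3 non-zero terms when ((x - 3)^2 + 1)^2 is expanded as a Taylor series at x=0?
56·x^2 - 120·x + 100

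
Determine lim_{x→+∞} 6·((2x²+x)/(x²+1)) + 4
Evaluate the dominant behaviour as x → +∞; each term tends to a finite value or vanishes.
Limit = 16.

Final answer: 16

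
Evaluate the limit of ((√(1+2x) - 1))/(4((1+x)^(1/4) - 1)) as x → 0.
Both numerator and denominator → 0 as x → 0; this is a 0/0 indeterminate form.
Expand each to leading order near x = 0: numerator ~ x, denominator ~ x.
The limit of the ratio is 1.

Final answer: 1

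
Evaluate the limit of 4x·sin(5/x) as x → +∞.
As x → +∞: let u = 5/x → 0⁺; then 4·x·sin(5/x) = 4·5·sin(u)/u → 4·5·1 = 20.
Limit = 20.

Final answer: 20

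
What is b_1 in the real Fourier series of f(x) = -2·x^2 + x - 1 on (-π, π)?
b_1 = (1/π) ∫_{-π}^{π} f(x)·sin(1x) dx.
Evaluate the integral (use parity and integration by parts as needed): b_1 = 2.

Final answer: 2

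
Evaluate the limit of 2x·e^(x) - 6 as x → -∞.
The product is a 0·∞ indeterminate form at x → -∞.
Rewrite the product as 2x / e^(-x) (an ∞/∞ form) and apply L'Hôpital, or use the standard hierarchy e^(|x|) ≫ |x| as x → -∞.
The indeterminate product → 0, so the limit = -6.

Final answer: -6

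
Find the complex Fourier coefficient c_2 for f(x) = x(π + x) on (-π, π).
Compute the real Fourier coefficients first: a_2 = 1, b_2 = -π.
Then c_2 = (a_2 − i·b_2)/2 = 1/2 + i·π/2.

Final answer: 1/2 + i·π/2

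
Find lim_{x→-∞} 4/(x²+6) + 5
Evaluate the dominant behaviour as x → -∞; each term tends to a finite value or vanishes.
Limit = 5.

Final answer: 5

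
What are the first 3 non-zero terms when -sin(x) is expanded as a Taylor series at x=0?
-x^5/120 + x^3/6 - x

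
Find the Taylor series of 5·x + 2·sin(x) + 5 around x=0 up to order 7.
-x^7/2520 + x^5/60 - x^3/3 + 7·x + 5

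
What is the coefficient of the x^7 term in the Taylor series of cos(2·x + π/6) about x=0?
Expand to order 7: cos(2·x + π/6) = 4·x^7/315 - 2·√(3)·x^6/45 - 2·x^5/15 + √(3)·x^4/3 + 2·x^3/3 - √(3)·x^2 - x + √(3)/2 + O(x^8).
The coefficient of x^7 is 4/315.

Final answer: 4/315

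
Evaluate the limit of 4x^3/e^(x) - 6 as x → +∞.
The quotient is an ∞/∞ indeterminate form as x → +∞.
The exponential denominator e^(x) dominates the polynomial numerator (e^x ≫ x^3 as x → ∞), so the quotient → 0.
Adding the constant: 0 - 6 = -6. Limit = -6.

Final answer: -6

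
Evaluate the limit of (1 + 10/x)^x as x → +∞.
As x → +∞: this is the defining limit (1 + 10/x)^x → e^10.
Limit = e^(10).

Final answer: e^(10)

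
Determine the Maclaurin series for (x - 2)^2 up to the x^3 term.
x^2 - 4·x + 4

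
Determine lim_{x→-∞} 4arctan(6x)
Evaluate the dominant behaviour as x → -∞; each term tends to a finite value or vanishes.
Limit = -2·π.

Final answer: -2·π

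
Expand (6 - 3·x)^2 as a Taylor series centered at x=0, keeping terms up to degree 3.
9·x^2 - 36·x + 36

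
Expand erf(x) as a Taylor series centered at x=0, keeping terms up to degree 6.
x^5/(5·√(π)) - 2·x^3/(3·√(π)) + 2·x/√(π)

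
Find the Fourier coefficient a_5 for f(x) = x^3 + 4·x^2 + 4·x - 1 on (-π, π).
a_5 = (1/π) ∫_{-π}^{π} f(x)·cos(5x) dx.
Evaluate the integral (use parity and integration by parts as needed): a_5 = -16/25.

Final answer: -16/25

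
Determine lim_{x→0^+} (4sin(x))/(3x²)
Both numerator and denominator → 0 as x → 0^+; this is a 0/0 indeterminate form.
Expand each to leading order near x = 0: numerator ~ 4·x, denominator ~ 3·x^2.
The limit of the ratio is ∞.

Final answer: ∞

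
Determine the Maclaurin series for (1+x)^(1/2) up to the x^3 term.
x^3/16 - x^2/8 + x/2 + 1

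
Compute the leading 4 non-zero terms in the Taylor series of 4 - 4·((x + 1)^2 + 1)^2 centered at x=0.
-16·x^3 - 32·x^2 - 32·x - 12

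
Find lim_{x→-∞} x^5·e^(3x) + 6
The product is a 0·∞ indeterminate form at x → -∞.
Rewrite the product as x^5 / e^(-3x) (an ∞/∞ form) and apply L'Hôpital, or use the standard hierarchy e^(3|x|) ≫ |x^5| as x → -∞.
The indeterminate product → 0, so the limit = 6.

Final answer: 6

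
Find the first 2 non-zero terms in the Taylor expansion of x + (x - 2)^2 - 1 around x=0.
3 - 3·x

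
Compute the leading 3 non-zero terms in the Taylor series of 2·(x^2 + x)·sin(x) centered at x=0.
-x^4/3 + 2·x^3 + 2·x^2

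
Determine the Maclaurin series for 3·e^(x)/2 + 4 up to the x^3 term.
x^3/4 + 3·x^2/4 + 3·x/2 + 11/2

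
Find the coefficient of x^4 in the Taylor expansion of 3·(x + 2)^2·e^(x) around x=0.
Expand to order 4: 3·(x + 2)^2·e^(x) = 4·x^4 + 11·x^3 + 21·x^2 + 24·x + 12 + O(x^5).
The coefficient of x^4 is 4.

Final answer: 4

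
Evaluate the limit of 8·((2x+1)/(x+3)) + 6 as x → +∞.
Evaluate the dominant behaviour as x → +∞; each term tends to a finite value or vanishes.
Limit = 22.

Final answer: 22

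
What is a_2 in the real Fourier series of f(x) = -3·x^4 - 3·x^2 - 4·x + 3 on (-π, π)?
a_2 = (1/π) ∫_{-π}^{π} f(x)·cos(2x) dx.
Evaluate the integral (use parity and integration by parts as needed): a_2 = 6 - 6·π^2.

Final answer: 6 - 6·π^2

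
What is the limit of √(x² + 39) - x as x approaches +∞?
This is an ∞ − ∞ indeterminate form.
Multiply and divide by the conjugate √(x²+39) + x; the x² terms cancel, leaving 39/(√(x²+39)+x) → 0.
Limit = 0.

Final answer: 0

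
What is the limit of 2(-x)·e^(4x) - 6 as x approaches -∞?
The product is a 0·∞ indeterminate form at x → -∞.
Rewrite the product as 2(-x) / e^(-4x) (an ∞/∞ form) and apply L'Hôpital, or use the standard hierarchy e^(4|x|) ≫ |(-x)| as x → -∞.
The indeterminate product → 0, so the limit = -6.

Final answer: -6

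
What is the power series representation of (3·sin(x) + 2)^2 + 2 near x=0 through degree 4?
-3·x^4 - 2·x^3 + 9·x^2 + 12·x + 6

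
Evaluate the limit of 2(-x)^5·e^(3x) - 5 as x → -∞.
The product is a 0·∞ indeterminate form at x → -∞.
Rewrite the product as 2(-x)^5 / e^(-3x) (an ∞/∞ form) and apply L'Hôpital, or use the standard hierarchy e^(3|x|) ≫ |(-x)^5| as x → -∞.
The indeterminate product → 0, so the limit = -5.

Final answer: -5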